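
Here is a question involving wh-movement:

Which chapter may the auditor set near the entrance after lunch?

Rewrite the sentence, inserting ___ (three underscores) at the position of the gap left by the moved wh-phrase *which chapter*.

Which chapter may the auditor set ___ near the entrance after lunch?

Underlying clause: The auditor may set which chapter near the entrance after lunch.
'which chapter' functions as the direct object of 'set'. The gap is right after 'set'.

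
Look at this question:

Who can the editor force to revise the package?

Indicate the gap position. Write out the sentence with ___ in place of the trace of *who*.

Underlying clause: The editor can force who to revise the package.
'who' is the direct object of 'force'. The gap is right after 'force'.

Who can the editor force ___ to revise the package?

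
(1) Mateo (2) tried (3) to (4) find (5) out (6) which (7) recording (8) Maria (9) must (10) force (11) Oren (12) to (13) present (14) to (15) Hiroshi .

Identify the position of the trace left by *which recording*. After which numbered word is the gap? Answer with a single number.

13

Before movement: Maria must force Oren to present which recording to Hiroshi.
'which recording' functions as the direct object of 'present'. It moves to the left edge, and the trace sits right after 'present':
Mateo tried to find out which recording Maria must force Oren to present ___ to Hiroshi.
'present' is word 13.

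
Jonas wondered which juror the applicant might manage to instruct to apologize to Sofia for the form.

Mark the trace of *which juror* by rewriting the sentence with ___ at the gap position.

Underlying clause: The applicant might manage to instruct which juror to apologize to Sofia for the form.
'which juror' functions as the direct object of 'instruct'. The gap is right after 'instruct'.

Jonas wondered which juror the applicant might manage to instruct ___ to apologize to Sofia for the form.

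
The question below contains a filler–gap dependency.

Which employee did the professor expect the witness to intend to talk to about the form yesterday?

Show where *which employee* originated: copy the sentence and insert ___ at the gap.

Which employee did the professor expect the witness to intend to talk to ___ about the form yesterday?

Pre-movement form: The professor did expect the witness to intend to talk to which employee about the form yesterday.
'which employee' functions as the object of the preposition 'to'. The gap is right after 'to'.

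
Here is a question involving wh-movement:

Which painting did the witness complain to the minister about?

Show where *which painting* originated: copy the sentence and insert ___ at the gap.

Which painting did the witness complain to the minister about ___?

Underlying clause: The witness did complain to the minister about which painting.
'which painting' is the object of the preposition 'about'. The gap is right after 'about'.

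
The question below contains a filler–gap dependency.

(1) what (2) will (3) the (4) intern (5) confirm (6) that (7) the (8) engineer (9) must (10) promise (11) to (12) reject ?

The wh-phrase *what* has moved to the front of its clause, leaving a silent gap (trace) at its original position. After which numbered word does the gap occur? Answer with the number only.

12

In situ: The intern will confirm that the engineer must promise to reject what.
'what' functions as the direct object of 'reject'. Fronting leaves a gap immediately after 'reject':
What will the intern confirm that the engineer must promise to reject ___?
'reject' is word 12.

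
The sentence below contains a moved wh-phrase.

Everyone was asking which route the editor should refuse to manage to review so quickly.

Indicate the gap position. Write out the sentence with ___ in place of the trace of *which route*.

Underlying clause: The editor should refuse to manage to review which route so quickly.
'which route' is the direct object of 'review'. The gap is right after 'review'.

Everyone was asking which route the editor should refuse to manage to review ___ so quickly.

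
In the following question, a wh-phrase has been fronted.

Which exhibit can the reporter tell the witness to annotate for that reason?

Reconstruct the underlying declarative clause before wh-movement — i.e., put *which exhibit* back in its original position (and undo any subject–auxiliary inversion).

The reporter can tell the witness to annotate which exhibit for that reason.

'which exhibit' functions as the direct object of 'annotate'. It moves to the left edge, and the trace sits right after 'annotate':
Which exhibit can the reporter tell the witness to annotate ___ for that reason?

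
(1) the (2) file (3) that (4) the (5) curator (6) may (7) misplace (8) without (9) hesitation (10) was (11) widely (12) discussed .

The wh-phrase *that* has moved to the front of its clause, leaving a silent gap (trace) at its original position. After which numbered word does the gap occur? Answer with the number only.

7

The filler 'that' is interpreted as the direct object of 'misplace'. Wh-movement fronts it, leaving a gap right after 'misplace':
The file that the curator may misplace ___ without hesitation was widely discussed.
'misplace' is word 7.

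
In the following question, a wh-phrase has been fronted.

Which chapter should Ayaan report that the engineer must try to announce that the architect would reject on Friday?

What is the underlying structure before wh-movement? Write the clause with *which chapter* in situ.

Ayaan should report that the engineer must try to announce that the architect would reject which chapter on Friday.

The filler 'which chapter' is interpreted as the direct object of 'reject'. Fronting leaves a gap immediately after 'reject':
Which chapter should Ayaan report that the engineer must try to announce that the architect would reject ___ on Friday?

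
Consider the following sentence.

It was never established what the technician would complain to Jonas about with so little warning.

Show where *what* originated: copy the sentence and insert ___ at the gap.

It was never established what the technician would complain to Jonas about ___ with so little warning.

Underlying clause: The technician would complain to Jonas about what with so little warning.
The filler 'what' is interpreted as the object of the preposition 'about'. The gap is right after 'about'.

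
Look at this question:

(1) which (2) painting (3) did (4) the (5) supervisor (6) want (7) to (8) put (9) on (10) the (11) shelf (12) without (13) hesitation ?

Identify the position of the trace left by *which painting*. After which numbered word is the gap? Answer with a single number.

8

In situ: The supervisor did want to put which painting on the shelf without hesitation.
The filler 'which painting' is interpreted as the direct object of 'put'. Wh-movement fronts it, leaving a gap right after 'put':
Which painting did the supervisor want to put ___ on the shelf without hesitation?
'put' is word 8.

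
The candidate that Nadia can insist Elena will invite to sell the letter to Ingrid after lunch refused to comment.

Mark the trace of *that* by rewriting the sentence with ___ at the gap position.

The candidate that Nadia can insist Elena will invite ___ to sell the letter to Ingrid after lunch refused to comment.

The filler 'that' is interpreted as the direct object of 'invite'. The gap is right after 'invite'.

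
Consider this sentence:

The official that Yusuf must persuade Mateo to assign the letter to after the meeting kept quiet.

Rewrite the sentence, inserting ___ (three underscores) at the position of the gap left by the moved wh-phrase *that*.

The official that Yusuf must persuade Mateo to assign the letter to ___ after the meeting kept quiet.

'that' functions as the object of the preposition 'to' (recipient of 'assign'). The gap is right after 'to'.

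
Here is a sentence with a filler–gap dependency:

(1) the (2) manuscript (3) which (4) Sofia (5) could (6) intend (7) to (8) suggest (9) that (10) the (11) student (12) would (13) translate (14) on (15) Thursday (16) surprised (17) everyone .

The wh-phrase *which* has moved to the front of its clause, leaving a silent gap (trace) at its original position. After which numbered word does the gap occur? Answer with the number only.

'which' is the direct object of 'translate'. Fronting leaves a gap immediately after 'translate':
The manuscript which Sofia could intend to suggest that the student would translate ___ on Thursday surprised everyone.
'translate' is word 13.

13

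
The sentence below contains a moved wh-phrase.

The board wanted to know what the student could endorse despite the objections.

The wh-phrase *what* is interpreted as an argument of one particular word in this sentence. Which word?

Pre-movement form: The student could endorse what despite the objections.
'what' is the direct object of 'endorse'. It moves to the left edge, and the trace sits right after 'endorse':
The board wanted to know what the student could endorse ___ despite the objections.

endorse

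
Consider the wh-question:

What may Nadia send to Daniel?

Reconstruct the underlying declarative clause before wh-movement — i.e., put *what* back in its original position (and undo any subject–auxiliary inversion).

Nadia may send what to Daniel.

'what' is the direct object of 'send'. It moves to the left edge, and the trace sits right after 'send':
What may Nadia send ___ to Daniel?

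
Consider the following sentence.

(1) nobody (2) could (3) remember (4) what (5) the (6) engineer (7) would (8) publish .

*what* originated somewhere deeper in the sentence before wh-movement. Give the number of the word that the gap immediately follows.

8

Before movement: The engineer would publish what.
'what' functions as the direct object of 'publish'. Fronting leaves a gap immediately after 'publish':
Nobody could remember what the engineer would publish ___.
'publish' is word 8.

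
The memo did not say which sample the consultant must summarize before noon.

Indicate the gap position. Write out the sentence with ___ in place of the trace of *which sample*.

Pre-movement form: The consultant must summarize which sample before noon.
The filler 'which sample' is interpreted as the direct object of 'summarize'. The gap is right after 'summarize'.

The memo did not say which sample the consultant must summarize ___ before noon.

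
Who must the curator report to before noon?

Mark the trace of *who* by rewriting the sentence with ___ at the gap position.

Who must the curator report to ___ before noon?

Pre-movement form: The curator must report to who before noon.
'who' is the object of the preposition 'to'. The gap is right after 'to'.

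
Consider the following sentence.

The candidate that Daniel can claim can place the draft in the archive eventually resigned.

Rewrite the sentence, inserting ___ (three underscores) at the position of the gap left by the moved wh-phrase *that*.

The candidate that Daniel can claim ___ can place the draft in the archive eventually resigned.

'that' is the subject of the clause embedded under 'claim'. The gap is right after 'claim'.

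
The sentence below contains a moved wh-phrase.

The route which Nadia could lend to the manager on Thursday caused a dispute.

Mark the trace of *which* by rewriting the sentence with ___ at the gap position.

The route which Nadia could lend ___ to the manager on Thursday caused a dispute.

'which' functions as the direct object of 'lend'. The gap is right after 'lend'.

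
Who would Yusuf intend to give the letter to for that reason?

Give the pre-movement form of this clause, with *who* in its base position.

'who' functions as the object of the preposition 'to' (recipient of 'give'). It moves to the left edge, and the trace sits right after 'to':
Who would Yusuf intend to give the letter to ___ for that reason?

Yusuf would intend to give the letter to who for that reason.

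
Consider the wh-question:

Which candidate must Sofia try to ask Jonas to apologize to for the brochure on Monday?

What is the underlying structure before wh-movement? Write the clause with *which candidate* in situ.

'which candidate' is the object of the preposition 'to'. Wh-movement fronts it, leaving a gap right after 'to':
Which candidate must Sofia try to ask Jonas to apologize to ___ for the brochure on Monday?

Sofia must try to ask Jonas to apologize to which candidate for the brochure on Monday.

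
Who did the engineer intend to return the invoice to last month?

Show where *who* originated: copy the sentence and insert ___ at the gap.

Who did the engineer intend to return the invoice to ___ last month?

Pre-movement form: The engineer did intend to return the invoice to who last month.
'who' functions as the object of the preposition 'to' (recipient of 'return'). The gap is right after 'to'.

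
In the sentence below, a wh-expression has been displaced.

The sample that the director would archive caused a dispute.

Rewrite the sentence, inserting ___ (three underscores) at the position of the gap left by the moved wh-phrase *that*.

The sample that the director would archive ___ caused a dispute.

'that' is the direct object of 'archive'. The gap is right after 'archive'.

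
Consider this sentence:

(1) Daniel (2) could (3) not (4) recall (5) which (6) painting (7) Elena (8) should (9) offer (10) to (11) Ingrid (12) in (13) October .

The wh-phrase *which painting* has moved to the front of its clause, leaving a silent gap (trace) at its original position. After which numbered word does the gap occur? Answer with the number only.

Pre-movement form: Elena should offer which painting to Ingrid in October.
'which painting' functions as the direct object of 'offer'. Wh-movement fronts it, leaving a gap right after 'offer':
Daniel could not recall which painting Elena should offer ___ to Ingrid in October.
'offer' is word 9.

9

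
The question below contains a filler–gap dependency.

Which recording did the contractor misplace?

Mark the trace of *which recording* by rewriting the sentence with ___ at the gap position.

In situ: The contractor did misplace which recording.
The filler 'which recording' is interpreted as the direct object of 'misplace'. The gap is right after 'misplace'.

Which recording did the contractor misplace ___?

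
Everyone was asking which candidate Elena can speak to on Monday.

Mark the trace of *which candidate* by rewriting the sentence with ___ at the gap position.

Everyone was asking which candidate Elena can speak to ___ on Monday.

Pre-movement form: Elena can speak to which candidate on Monday.
'which candidate' is the object of the preposition 'to'. The gap is right after 'to'.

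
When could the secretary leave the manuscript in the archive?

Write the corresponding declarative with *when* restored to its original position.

'when' is the temporal adjunct. It moves to the left edge, and the trace sits right after 'archive':
When could the secretary leave the manuscript in the archive ___?

The secretary could leave the manuscript in the archive when.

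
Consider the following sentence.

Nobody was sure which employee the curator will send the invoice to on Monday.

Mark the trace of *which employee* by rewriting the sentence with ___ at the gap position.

Underlying clause: The curator will send the invoice to which employee on Monday.
The filler 'which employee' is interpreted as the object of the preposition 'to' (recipient of 'send'). The gap is right after 'to'.

Nobody was sure which employee the curator will send the invoice to ___ on Monday.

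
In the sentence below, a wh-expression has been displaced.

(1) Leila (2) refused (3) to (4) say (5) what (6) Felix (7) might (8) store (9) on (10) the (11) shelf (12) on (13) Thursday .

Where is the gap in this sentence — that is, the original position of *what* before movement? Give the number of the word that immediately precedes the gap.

Before movement: Felix might store what on the shelf on Thursday.
'what' is the direct object of 'store'. It moves to the left edge, and the trace sits right after 'store':
Leila refused to say what Felix might store ___ on the shelf on Thursday.
'store' is word 8.

8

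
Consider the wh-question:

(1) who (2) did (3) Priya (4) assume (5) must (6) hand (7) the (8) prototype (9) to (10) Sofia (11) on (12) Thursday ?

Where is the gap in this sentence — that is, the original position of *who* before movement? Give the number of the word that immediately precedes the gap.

Underlying clause: Priya did assume who must hand the prototype to Sofia on Thursday.
The filler 'who' is interpreted as the subject of the clause embedded under 'assume'. Wh-movement fronts it, leaving a gap right after 'assume':
Who did Priya assume ___ must hand the prototype to Sofia on Thursday?
'assume' is word 4.

4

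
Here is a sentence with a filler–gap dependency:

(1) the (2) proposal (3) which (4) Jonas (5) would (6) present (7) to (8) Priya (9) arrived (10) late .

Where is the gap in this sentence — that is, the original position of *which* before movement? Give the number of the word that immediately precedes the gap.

6

'which' functions as the direct object of 'present'. Wh-movement fronts it, leaving a gap right after 'present':
The proposal which Jonas would present ___ to Priya arrived late.
'present' is word 6.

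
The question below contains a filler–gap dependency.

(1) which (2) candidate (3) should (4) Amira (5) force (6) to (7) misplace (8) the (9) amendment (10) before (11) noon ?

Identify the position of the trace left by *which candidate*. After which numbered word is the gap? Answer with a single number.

Underlying clause: Amira should force which candidate to misplace the amendment before noon.
The filler 'which candidate' is interpreted as the direct object of 'force'. Fronting leaves a gap immediately after 'force':
Which candidate should Amira force ___ to misplace the amendment before noon?
'force' is word 5.

5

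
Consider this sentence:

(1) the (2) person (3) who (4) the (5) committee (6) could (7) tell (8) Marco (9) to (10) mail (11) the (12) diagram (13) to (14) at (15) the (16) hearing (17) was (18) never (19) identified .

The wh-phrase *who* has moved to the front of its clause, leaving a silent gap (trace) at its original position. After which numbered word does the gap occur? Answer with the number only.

13

The filler 'who' is interpreted as the object of the preposition 'to' (recipient of 'mail'). It moves to the left edge, and the trace sits right after 'to':
The person who the committee could tell Marco to mail the diagram to ___ at the hearing was never identified.
'to' is word 13.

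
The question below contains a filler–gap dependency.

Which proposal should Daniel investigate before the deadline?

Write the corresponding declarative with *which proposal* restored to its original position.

'which proposal' functions as the direct object of 'investigate'. Wh-movement fronts it, leaving a gap right after 'investigate':
Which proposal should Daniel investigate ___ before the deadline?

Daniel should investigate which proposal before the deadline.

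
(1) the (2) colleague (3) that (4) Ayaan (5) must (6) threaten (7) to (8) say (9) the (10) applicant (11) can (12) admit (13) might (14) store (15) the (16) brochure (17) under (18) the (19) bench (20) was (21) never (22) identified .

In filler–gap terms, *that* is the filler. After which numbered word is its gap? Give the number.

'that' is the subject of the clause embedded under 'admit'. It moves to the left edge, and the trace sits right after 'admit':
The colleague that Ayaan must threaten to say the applicant can admit ___ might store the brochure under the bench was never identified.
'admit' is word 12.

12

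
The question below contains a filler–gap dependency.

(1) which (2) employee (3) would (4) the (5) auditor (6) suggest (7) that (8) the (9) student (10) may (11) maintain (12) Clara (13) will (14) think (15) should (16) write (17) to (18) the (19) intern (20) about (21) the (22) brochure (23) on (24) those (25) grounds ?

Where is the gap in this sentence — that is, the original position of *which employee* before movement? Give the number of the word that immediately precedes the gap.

14

Underlying clause: The auditor would suggest that the student may maintain Clara will think which employee should write to the intern about the brochure on those grounds.
'which employee' functions as the subject of the clause embedded under 'think'. Wh-movement fronts it, leaving a gap right after 'think':
Which employee would the auditor suggest that the student may maintain Clara will think ___ should write to the intern about the brochure on those grounds?
'think' is word 14.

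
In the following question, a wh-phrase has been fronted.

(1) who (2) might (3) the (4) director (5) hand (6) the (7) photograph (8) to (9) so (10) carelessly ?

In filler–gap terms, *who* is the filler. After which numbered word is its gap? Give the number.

8

Pre-movement form: The director might hand the photograph to who so carelessly.
The filler 'who' is interpreted as the object of the preposition 'to' (recipient of 'hand'). Wh-movement fronts it, leaving a gap right after 'to':
Who might the director hand the photograph to ___ so carelessly?
'to' is word 8.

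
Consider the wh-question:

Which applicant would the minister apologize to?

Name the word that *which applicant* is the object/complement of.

to

Pre-movement form: The minister would apologize to which applicant.
The filler 'which applicant' is interpreted as the object of the preposition 'to'. Fronting leaves a gap immediately after 'to':
Which applicant would the minister apologize to ___?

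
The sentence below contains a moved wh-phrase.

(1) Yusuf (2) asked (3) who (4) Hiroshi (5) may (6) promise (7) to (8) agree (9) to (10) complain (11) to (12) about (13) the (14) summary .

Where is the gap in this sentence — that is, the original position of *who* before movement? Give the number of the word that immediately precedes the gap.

In situ: Hiroshi may promise to agree to complain to who about the summary.
The filler 'who' is interpreted as the object of the preposition 'to'. It moves to the left edge, and the trace sits right after 'to':
Yusuf asked who Hiroshi may promise to agree to complain to ___ about the summary.
'to' is word 11.

11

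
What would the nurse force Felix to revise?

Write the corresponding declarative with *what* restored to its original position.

The filler 'what' is interpreted as the direct object of 'revise'. Fronting leaves a gap immediately after 'revise':
What would the nurse force Felix to revise ___?

The nurse would force Felix to revise what.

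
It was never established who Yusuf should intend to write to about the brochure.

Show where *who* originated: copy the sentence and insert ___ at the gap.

It was never established who Yusuf should intend to write to ___ about the brochure.

Pre-movement form: Yusuf should intend to write to who about the brochure.
'who' is the object of the preposition 'to'. The gap is right after 'to'.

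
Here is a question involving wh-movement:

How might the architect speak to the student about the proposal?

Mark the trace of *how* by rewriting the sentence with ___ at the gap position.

How might the architect speak to the student about the proposal ___?

Underlying clause: The architect might speak to the student about the proposal how.
The filler 'how' is interpreted as the manner adjunct. The gap is right after 'proposal'.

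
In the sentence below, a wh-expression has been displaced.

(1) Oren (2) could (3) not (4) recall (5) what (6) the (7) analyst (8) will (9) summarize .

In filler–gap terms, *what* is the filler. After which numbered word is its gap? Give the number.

Before movement: The analyst will summarize what.
'what' functions as the direct object of 'summarize'. Wh-movement fronts it, leaving a gap right after 'summarize':
Oren could not recall what the analyst will summarize ___.
'summarize' is word 9.

9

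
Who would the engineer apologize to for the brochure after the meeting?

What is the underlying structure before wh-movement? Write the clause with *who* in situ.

'who' functions as the object of the preposition 'to'. Wh-movement fronts it, leaving a gap right after 'to':
Who would the engineer apologize to ___ for the brochure after the meeting?

The engineer would apologize to who for the brochure after the meeting.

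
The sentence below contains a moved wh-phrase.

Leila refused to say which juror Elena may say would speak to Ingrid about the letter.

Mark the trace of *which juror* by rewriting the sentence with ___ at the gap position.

Pre-movement form: Elena may say which juror would speak to Ingrid about the letter.
'which juror' functions as the subject of the clause embedded under 'say'. The gap is right after 'say'.

Leila refused to say which juror Elena may say ___ would speak to Ingrid about the letter.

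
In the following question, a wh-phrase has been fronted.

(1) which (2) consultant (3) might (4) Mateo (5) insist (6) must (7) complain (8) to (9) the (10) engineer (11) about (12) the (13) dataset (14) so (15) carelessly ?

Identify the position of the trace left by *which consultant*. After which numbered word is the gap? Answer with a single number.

5

Underlying clause: Mateo might insist which consultant must complain to the engineer about the dataset so carelessly.
'which consultant' functions as the subject of the clause embedded under 'insist'. Fronting leaves a gap immediately after 'insist':
Which consultant might Mateo insist ___ must complain to the engineer about the dataset so carelessly?
'insist' is word 5.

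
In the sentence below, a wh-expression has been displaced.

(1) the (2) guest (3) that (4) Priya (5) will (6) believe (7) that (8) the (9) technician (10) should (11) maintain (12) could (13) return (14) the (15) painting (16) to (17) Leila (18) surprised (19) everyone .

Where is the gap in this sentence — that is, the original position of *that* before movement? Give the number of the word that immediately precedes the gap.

'that' functions as the subject of the clause embedded under 'maintain'. Fronting leaves a gap immediately after 'maintain':
The guest that Priya will believe that the technician should maintain ___ could return the painting to Leila surprised everyone.
'maintain' is word 11.

11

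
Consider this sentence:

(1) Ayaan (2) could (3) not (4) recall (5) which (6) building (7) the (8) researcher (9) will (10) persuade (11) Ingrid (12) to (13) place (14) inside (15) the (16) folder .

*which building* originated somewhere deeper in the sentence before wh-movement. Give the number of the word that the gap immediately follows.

13

In situ: The researcher will persuade Ingrid to place which building inside the folder.
'which building' is the direct object of 'place'. Fronting leaves a gap immediately after 'place':
Ayaan could not recall which building the researcher will persuade Ingrid to place ___ inside the folder.
'place' is word 13.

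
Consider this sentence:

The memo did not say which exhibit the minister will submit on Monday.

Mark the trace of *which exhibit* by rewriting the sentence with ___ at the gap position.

Pre-movement form: The minister will submit which exhibit on Monday.
'which exhibit' is the direct object of 'submit'. The gap is right after 'submit'.

The memo did not say which exhibit the minister will submit ___ on Monday.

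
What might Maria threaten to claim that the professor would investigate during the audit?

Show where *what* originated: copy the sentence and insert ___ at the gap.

What might Maria threaten to claim that the professor would investigate ___ during the audit?

Before movement: Maria might threaten to claim that the professor would investigate what during the audit.
The filler 'what' is interpreted as the direct object of 'investigate'. The gap is right after 'investigate'.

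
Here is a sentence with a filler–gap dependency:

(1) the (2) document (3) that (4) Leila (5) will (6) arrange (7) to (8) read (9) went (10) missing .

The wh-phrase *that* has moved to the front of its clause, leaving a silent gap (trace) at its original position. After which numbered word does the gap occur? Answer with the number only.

8

'that' is the direct object of 'read'. Fronting leaves a gap immediately after 'read':
The document that Leila will arrange to read ___ went missing.
'read' is word 8.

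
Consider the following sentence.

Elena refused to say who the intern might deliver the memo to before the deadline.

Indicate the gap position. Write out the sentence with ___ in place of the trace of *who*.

Elena refused to say who the intern might deliver the memo to ___ before the deadline.

Underlying clause: The intern might deliver the memo to who before the deadline.
'who' is the object of the preposition 'to' (recipient of 'deliver'). The gap is right after 'to'.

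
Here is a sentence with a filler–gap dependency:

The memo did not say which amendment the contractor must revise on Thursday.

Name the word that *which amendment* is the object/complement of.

Before movement: The contractor must revise which amendment on Thursday.
'which amendment' functions as the direct object of 'revise'. Fronting leaves a gap immediately after 'revise':
The memo did not say which amendment the contractor must revise ___ on Thursday.

revise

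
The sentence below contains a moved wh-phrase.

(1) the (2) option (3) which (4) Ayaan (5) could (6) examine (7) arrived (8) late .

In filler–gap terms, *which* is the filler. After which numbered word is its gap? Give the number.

'which' is the direct object of 'examine'. Wh-movement fronts it, leaving a gap right after 'examine':
The option which Ayaan could examine ___ arrived late.
'examine' is word 6.

6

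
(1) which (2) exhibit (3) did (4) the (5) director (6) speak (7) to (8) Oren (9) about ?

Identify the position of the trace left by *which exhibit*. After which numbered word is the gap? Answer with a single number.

In situ: The director did speak to Oren about which exhibit.
'which exhibit' functions as the object of the preposition 'about'. Fronting leaves a gap immediately after 'about':
Which exhibit did the director speak to Oren about ___?
'about' is word 9.

9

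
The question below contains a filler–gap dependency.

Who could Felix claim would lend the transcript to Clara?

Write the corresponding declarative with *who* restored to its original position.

'who' is the subject of the clause embedded under 'claim'. Wh-movement fronts it, leaving a gap right after 'claim':
Who could Felix claim ___ would lend the transcript to Clara?

Felix could claim who would lend the transcript to Clara.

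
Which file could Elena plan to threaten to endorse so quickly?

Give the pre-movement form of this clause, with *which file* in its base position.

Elena could plan to threaten to endorse which file so quickly.

'which file' functions as the direct object of 'endorse'. It moves to the left edge, and the trace sits right after 'endorse':
Which file could Elena plan to threaten to endorse ___ so quickly?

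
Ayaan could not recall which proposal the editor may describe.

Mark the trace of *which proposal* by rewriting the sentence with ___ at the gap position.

Ayaan could not recall which proposal the editor may describe ___.

Before movement: The editor may describe which proposal.
'which proposal' functions as the direct object of 'describe'. The gap is right after 'describe'.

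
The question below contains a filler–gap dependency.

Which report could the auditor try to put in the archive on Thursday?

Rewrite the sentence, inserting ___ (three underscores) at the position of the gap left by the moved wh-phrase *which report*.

Which report could the auditor try to put ___ in the archive on Thursday?

In situ: The auditor could try to put which report in the archive on Thursday.
'which report' is the direct object of 'put'. The gap is right after 'put'.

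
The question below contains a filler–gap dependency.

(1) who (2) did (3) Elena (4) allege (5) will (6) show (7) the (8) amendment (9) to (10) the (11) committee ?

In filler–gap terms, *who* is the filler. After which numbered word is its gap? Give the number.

Before movement: Elena did allege who will show the amendment to the committee.
'who' is the subject of the clause embedded under 'allege'. Fronting leaves a gap immediately after 'allege':
Who did Elena allege ___ will show the amendment to the committee?
'allege' is word 4.

4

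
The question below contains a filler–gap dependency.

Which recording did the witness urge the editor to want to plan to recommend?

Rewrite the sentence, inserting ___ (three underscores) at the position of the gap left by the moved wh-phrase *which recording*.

Which recording did the witness urge the editor to want to plan to recommend ___?

Underlying clause: The witness did urge the editor to want to plan to recommend which recording.
'which recording' functions as the direct object of 'recommend'. The gap is right after 'recommend'.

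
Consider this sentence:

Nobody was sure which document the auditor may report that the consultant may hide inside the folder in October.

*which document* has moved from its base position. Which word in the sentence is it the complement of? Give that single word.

Pre-movement form: The auditor may report that the consultant may hide which document inside the folder in October.
The filler 'which document' is interpreted as the direct object of 'hide'. Fronting leaves a gap immediately after 'hide':
Nobody was sure which document the auditor may report that the consultant may hide ___ inside the folder in October.

hide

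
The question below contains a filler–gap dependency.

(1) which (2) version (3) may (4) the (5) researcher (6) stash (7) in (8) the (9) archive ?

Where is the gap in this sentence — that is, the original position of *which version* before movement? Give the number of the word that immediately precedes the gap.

Pre-movement form: The researcher may stash which version in the archive.
'which version' functions as the direct object of 'stash'. Fronting leaves a gap immediately after 'stash':
Which version may the researcher stash ___ in the archive?
'stash' is word 6.

6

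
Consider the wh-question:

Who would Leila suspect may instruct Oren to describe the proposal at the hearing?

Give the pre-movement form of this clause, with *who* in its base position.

'who' functions as the subject of the clause embedded under 'suspect'. It moves to the left edge, and the trace sits right after 'suspect':
Who would Leila suspect ___ may instruct Oren to describe the proposal at the hearing?

Leila would suspect who may instruct Oren to describe the proposal at the hearing.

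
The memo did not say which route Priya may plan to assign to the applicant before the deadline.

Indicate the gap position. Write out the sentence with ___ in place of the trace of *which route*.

The memo did not say which route Priya may plan to assign ___ to the applicant before the deadline.

Pre-movement form: Priya may plan to assign which route to the applicant before the deadline.
The filler 'which route' is interpreted as the direct object of 'assign'. The gap is right after 'assign'.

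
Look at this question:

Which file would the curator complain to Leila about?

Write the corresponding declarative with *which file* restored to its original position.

'which file' is the object of the preposition 'about'. Fronting leaves a gap immediately after 'about':
Which file would the curator complain to Leila about ___?

The curator would complain to Leila about which file.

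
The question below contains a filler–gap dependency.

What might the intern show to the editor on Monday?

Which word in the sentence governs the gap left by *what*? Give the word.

show

Underlying clause: The intern might show what to the editor on Monday.
The filler 'what' is interpreted as the direct object of 'show'. It moves to the left edge, and the trace sits right after 'show':
What might the intern show ___ to the editor on Monday?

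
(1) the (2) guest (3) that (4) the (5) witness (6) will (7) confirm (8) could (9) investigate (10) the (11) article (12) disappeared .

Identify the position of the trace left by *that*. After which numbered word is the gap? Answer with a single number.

The filler 'that' is interpreted as the subject of the clause embedded under 'confirm'. Fronting leaves a gap immediately after 'confirm':
The guest that the witness will confirm ___ could investigate the article disappeared.
'confirm' is word 7.

7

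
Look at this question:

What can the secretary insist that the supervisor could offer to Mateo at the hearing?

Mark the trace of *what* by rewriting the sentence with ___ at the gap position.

What can the secretary insist that the supervisor could offer ___ to Mateo at the hearing?

Pre-movement form: The secretary can insist that the supervisor could offer what to Mateo at the hearing.
'what' is the direct object of 'offer'. The gap is right after 'offer'.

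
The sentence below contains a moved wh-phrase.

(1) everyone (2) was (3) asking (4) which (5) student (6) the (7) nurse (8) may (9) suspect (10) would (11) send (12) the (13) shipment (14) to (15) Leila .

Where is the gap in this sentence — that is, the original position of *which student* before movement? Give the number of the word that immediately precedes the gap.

9

Underlying clause: The nurse may suspect which student would send the shipment to Leila.
'which student' is the subject of the clause embedded under 'suspect'. Fronting leaves a gap immediately after 'suspect':
Everyone was asking which student the nurse may suspect ___ would send the shipment to Leila.
'suspect' is word 9.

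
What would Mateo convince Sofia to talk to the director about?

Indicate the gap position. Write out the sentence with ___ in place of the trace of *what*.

What would Mateo convince Sofia to talk to the director about ___?

Pre-movement form: Mateo would convince Sofia to talk to the director about what.
The filler 'what' is interpreted as the object of the preposition 'about'. The gap is right after 'about'.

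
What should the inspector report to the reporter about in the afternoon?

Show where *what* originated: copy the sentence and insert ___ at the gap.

What should the inspector report to the reporter about ___ in the afternoon?

Before movement: The inspector should report to the reporter about what in the afternoon.
'what' functions as the object of the preposition 'about'. The gap is right after 'about'.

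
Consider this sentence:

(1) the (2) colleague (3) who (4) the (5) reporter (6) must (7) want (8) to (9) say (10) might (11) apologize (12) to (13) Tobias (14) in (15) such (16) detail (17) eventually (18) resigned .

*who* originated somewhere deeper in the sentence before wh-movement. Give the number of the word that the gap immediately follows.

9

The filler 'who' is interpreted as the subject of the clause embedded under 'say'. Fronting leaves a gap immediately after 'say':
The colleague who the reporter must want to say ___ might apologize to Tobias in such detail eventually resigned.
'say' is word 9.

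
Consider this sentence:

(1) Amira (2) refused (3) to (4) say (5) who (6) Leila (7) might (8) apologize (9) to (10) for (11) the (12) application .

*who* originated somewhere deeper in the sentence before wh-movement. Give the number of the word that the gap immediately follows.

9

Underlying clause: Leila might apologize to who for the application.
The filler 'who' is interpreted as the object of the preposition 'to'. It moves to the left edge, and the trace sits right after 'to':
Amira refused to say who Leila might apologize to ___ for the application.
'to' is word 9.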